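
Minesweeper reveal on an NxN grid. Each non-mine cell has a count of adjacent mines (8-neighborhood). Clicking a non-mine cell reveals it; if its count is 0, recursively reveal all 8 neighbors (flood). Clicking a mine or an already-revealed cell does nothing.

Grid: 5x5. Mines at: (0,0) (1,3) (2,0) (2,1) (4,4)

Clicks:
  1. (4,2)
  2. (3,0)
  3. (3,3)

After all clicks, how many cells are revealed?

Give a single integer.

Click 1 (4,2) count=0: revealed 8 new [(3,0) (3,1) (3,2) (3,3) (4,0) (4,1) (4,2) (4,3)] -> total=8
Click 2 (3,0) count=2: revealed 0 new [(none)] -> total=8
Click 3 (3,3) count=1: revealed 0 new [(none)] -> total=8

Answer: 8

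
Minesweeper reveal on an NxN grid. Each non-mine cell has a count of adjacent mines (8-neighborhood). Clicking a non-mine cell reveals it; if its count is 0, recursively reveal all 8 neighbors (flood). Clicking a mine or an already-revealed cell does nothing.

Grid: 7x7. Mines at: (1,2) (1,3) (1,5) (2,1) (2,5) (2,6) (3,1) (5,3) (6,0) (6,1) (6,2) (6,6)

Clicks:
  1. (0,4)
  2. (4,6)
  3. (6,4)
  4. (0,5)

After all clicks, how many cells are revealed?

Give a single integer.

Click 1 (0,4) count=2: revealed 1 new [(0,4)] -> total=1
Click 2 (4,6) count=0: revealed 9 new [(3,4) (3,5) (3,6) (4,4) (4,5) (4,6) (5,4) (5,5) (5,6)] -> total=10
Click 3 (6,4) count=1: revealed 1 new [(6,4)] -> total=11
Click 4 (0,5) count=1: revealed 1 new [(0,5)] -> total=12

Answer: 12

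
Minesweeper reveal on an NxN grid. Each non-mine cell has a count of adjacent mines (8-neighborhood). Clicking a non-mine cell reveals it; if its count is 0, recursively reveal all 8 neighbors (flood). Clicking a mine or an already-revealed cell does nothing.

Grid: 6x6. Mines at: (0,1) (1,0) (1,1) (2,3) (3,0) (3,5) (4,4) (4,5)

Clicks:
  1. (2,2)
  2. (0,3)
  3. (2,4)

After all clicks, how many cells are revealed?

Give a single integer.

Answer: 11

Derivation:
Click 1 (2,2) count=2: revealed 1 new [(2,2)] -> total=1
Click 2 (0,3) count=0: revealed 10 new [(0,2) (0,3) (0,4) (0,5) (1,2) (1,3) (1,4) (1,5) (2,4) (2,5)] -> total=11
Click 3 (2,4) count=2: revealed 0 new [(none)] -> total=11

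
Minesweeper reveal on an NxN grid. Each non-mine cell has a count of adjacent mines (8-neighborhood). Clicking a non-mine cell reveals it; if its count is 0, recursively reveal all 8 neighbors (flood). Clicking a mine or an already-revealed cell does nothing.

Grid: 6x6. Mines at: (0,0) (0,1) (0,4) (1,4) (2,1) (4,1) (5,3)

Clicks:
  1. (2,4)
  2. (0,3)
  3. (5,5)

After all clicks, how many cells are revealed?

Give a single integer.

Click 1 (2,4) count=1: revealed 1 new [(2,4)] -> total=1
Click 2 (0,3) count=2: revealed 1 new [(0,3)] -> total=2
Click 3 (5,5) count=0: revealed 13 new [(2,2) (2,3) (2,5) (3,2) (3,3) (3,4) (3,5) (4,2) (4,3) (4,4) (4,5) (5,4) (5,5)] -> total=15

Answer: 15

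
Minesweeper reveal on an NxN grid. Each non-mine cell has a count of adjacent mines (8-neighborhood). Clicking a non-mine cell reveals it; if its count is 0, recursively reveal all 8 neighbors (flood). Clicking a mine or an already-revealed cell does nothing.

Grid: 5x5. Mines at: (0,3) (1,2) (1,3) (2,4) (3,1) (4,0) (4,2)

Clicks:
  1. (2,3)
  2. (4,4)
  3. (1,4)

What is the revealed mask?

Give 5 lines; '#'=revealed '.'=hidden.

Answer: .....
....#
...#.
...##
...##

Derivation:
Click 1 (2,3) count=3: revealed 1 new [(2,3)] -> total=1
Click 2 (4,4) count=0: revealed 4 new [(3,3) (3,4) (4,3) (4,4)] -> total=5
Click 3 (1,4) count=3: revealed 1 new [(1,4)] -> total=6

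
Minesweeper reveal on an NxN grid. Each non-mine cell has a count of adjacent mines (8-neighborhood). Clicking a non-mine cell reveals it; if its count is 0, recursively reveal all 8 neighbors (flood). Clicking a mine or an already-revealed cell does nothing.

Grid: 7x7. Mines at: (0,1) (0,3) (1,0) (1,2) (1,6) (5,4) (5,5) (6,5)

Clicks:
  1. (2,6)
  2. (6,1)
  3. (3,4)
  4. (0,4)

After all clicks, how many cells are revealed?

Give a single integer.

Click 1 (2,6) count=1: revealed 1 new [(2,6)] -> total=1
Click 2 (6,1) count=0: revealed 31 new [(1,3) (1,4) (1,5) (2,0) (2,1) (2,2) (2,3) (2,4) (2,5) (3,0) (3,1) (3,2) (3,3) (3,4) (3,5) (3,6) (4,0) (4,1) (4,2) (4,3) (4,4) (4,5) (4,6) (5,0) (5,1) (5,2) (5,3) (6,0) (6,1) (6,2) (6,3)] -> total=32
Click 3 (3,4) count=0: revealed 0 new [(none)] -> total=32
Click 4 (0,4) count=1: revealed 1 new [(0,4)] -> total=33

Answer: 33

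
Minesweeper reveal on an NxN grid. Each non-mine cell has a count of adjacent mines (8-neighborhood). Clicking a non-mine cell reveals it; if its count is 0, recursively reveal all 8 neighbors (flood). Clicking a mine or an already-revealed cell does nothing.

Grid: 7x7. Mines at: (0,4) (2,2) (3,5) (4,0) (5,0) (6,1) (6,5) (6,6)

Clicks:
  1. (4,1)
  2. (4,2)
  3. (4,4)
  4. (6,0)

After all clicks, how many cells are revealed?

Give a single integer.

Answer: 16

Derivation:
Click 1 (4,1) count=2: revealed 1 new [(4,1)] -> total=1
Click 2 (4,2) count=0: revealed 14 new [(3,1) (3,2) (3,3) (3,4) (4,2) (4,3) (4,4) (5,1) (5,2) (5,3) (5,4) (6,2) (6,3) (6,4)] -> total=15
Click 3 (4,4) count=1: revealed 0 new [(none)] -> total=15
Click 4 (6,0) count=2: revealed 1 new [(6,0)] -> total=16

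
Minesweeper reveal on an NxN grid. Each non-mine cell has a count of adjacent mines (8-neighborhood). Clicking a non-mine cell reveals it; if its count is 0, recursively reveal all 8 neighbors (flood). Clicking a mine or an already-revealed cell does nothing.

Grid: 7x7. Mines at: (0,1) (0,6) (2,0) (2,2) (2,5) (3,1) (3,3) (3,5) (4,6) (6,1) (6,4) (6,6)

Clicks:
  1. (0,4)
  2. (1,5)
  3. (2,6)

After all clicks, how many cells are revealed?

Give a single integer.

Click 1 (0,4) count=0: revealed 8 new [(0,2) (0,3) (0,4) (0,5) (1,2) (1,3) (1,4) (1,5)] -> total=8
Click 2 (1,5) count=2: revealed 0 new [(none)] -> total=8
Click 3 (2,6) count=2: revealed 1 new [(2,6)] -> total=9

Answer: 9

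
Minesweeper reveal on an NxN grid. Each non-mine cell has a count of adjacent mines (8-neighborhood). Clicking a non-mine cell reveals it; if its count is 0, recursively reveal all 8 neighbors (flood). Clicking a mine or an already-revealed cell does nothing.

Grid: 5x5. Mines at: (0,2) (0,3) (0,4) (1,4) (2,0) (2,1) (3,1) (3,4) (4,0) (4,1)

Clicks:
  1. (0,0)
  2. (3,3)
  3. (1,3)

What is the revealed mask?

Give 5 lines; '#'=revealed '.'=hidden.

Click 1 (0,0) count=0: revealed 4 new [(0,0) (0,1) (1,0) (1,1)] -> total=4
Click 2 (3,3) count=1: revealed 1 new [(3,3)] -> total=5
Click 3 (1,3) count=4: revealed 1 new [(1,3)] -> total=6

Answer: ##...
##.#.
.....
...#.
.....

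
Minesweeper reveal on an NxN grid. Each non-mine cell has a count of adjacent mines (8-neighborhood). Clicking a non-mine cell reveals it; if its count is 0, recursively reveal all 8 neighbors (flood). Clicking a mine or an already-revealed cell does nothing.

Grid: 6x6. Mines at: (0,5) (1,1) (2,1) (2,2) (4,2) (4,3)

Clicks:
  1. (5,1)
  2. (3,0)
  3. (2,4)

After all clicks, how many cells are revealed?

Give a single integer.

Click 1 (5,1) count=1: revealed 1 new [(5,1)] -> total=1
Click 2 (3,0) count=1: revealed 1 new [(3,0)] -> total=2
Click 3 (2,4) count=0: revealed 13 new [(1,3) (1,4) (1,5) (2,3) (2,4) (2,5) (3,3) (3,4) (3,5) (4,4) (4,5) (5,4) (5,5)] -> total=15

Answer: 15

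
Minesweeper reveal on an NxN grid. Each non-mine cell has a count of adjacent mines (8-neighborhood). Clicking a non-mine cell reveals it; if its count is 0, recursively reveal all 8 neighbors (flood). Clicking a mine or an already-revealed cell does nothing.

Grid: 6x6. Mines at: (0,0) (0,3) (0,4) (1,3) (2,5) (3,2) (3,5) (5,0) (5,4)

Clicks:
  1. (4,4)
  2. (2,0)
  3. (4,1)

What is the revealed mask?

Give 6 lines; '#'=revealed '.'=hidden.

Answer: ......
##....
##....
##....
##..#.
......

Derivation:
Click 1 (4,4) count=2: revealed 1 new [(4,4)] -> total=1
Click 2 (2,0) count=0: revealed 8 new [(1,0) (1,1) (2,0) (2,1) (3,0) (3,1) (4,0) (4,1)] -> total=9
Click 3 (4,1) count=2: revealed 0 new [(none)] -> total=9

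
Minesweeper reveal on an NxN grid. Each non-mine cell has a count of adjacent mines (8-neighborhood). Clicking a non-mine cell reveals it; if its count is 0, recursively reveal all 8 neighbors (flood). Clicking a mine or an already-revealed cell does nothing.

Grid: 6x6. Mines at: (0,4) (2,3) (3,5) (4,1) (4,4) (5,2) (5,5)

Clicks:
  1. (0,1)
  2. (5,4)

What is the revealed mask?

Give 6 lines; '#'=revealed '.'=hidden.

Answer: ####..
####..
###...
###...
......
....#.

Derivation:
Click 1 (0,1) count=0: revealed 14 new [(0,0) (0,1) (0,2) (0,3) (1,0) (1,1) (1,2) (1,3) (2,0) (2,1) (2,2) (3,0) (3,1) (3,2)] -> total=14
Click 2 (5,4) count=2: revealed 1 new [(5,4)] -> total=15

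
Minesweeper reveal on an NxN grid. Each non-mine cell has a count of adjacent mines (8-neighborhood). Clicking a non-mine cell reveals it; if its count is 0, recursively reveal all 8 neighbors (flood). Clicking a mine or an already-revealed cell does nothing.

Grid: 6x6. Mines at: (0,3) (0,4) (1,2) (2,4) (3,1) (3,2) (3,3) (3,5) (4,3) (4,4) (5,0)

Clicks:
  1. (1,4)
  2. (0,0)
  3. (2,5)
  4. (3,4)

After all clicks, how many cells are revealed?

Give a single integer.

Answer: 9

Derivation:
Click 1 (1,4) count=3: revealed 1 new [(1,4)] -> total=1
Click 2 (0,0) count=0: revealed 6 new [(0,0) (0,1) (1,0) (1,1) (2,0) (2,1)] -> total=7
Click 3 (2,5) count=2: revealed 1 new [(2,5)] -> total=8
Click 4 (3,4) count=5: revealed 1 new [(3,4)] -> total=9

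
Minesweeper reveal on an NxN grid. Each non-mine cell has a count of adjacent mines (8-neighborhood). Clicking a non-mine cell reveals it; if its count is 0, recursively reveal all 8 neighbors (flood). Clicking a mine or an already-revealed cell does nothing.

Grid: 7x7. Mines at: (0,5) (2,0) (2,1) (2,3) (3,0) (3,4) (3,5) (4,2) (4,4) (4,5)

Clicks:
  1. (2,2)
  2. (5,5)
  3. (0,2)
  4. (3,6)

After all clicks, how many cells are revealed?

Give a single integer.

Click 1 (2,2) count=2: revealed 1 new [(2,2)] -> total=1
Click 2 (5,5) count=2: revealed 1 new [(5,5)] -> total=2
Click 3 (0,2) count=0: revealed 10 new [(0,0) (0,1) (0,2) (0,3) (0,4) (1,0) (1,1) (1,2) (1,3) (1,4)] -> total=12
Click 4 (3,6) count=2: revealed 1 new [(3,6)] -> total=13

Answer: 13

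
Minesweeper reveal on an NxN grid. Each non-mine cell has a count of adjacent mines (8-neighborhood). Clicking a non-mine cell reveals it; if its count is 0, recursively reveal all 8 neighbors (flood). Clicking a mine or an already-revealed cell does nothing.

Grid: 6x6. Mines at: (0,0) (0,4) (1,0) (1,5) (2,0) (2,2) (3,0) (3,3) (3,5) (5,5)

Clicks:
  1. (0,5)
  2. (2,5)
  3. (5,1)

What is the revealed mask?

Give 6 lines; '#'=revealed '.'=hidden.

Answer: .....#
......
.....#
......
#####.
#####.

Derivation:
Click 1 (0,5) count=2: revealed 1 new [(0,5)] -> total=1
Click 2 (2,5) count=2: revealed 1 new [(2,5)] -> total=2
Click 3 (5,1) count=0: revealed 10 new [(4,0) (4,1) (4,2) (4,3) (4,4) (5,0) (5,1) (5,2) (5,3) (5,4)] -> total=12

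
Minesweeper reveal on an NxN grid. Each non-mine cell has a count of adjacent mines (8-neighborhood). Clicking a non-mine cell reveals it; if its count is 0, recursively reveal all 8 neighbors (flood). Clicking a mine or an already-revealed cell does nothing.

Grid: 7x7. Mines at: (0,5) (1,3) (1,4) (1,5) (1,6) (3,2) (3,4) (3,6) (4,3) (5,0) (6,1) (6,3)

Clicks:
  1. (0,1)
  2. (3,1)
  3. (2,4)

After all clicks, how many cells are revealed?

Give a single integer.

Answer: 14

Derivation:
Click 1 (0,1) count=0: revealed 13 new [(0,0) (0,1) (0,2) (1,0) (1,1) (1,2) (2,0) (2,1) (2,2) (3,0) (3,1) (4,0) (4,1)] -> total=13
Click 2 (3,1) count=1: revealed 0 new [(none)] -> total=13
Click 3 (2,4) count=4: revealed 1 new [(2,4)] -> total=14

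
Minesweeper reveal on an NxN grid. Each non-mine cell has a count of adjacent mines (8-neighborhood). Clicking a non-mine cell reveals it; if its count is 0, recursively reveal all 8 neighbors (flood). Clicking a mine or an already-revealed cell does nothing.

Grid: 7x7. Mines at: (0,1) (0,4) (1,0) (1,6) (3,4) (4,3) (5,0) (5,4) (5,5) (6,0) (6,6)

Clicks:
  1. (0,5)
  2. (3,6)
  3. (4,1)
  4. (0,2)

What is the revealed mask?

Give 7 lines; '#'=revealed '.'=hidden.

Answer: ..#..#.
.......
.....##
.....##
.#...##
.......
.......

Derivation:
Click 1 (0,5) count=2: revealed 1 new [(0,5)] -> total=1
Click 2 (3,6) count=0: revealed 6 new [(2,5) (2,6) (3,5) (3,6) (4,5) (4,6)] -> total=7
Click 3 (4,1) count=1: revealed 1 new [(4,1)] -> total=8
Click 4 (0,2) count=1: revealed 1 new [(0,2)] -> total=9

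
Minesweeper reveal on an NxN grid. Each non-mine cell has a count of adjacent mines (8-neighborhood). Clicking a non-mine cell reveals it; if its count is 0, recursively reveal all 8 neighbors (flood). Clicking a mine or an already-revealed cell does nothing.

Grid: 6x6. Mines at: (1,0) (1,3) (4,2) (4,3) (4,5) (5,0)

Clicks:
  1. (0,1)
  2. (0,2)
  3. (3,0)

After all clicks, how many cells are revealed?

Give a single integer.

Answer: 8

Derivation:
Click 1 (0,1) count=1: revealed 1 new [(0,1)] -> total=1
Click 2 (0,2) count=1: revealed 1 new [(0,2)] -> total=2
Click 3 (3,0) count=0: revealed 6 new [(2,0) (2,1) (3,0) (3,1) (4,0) (4,1)] -> total=8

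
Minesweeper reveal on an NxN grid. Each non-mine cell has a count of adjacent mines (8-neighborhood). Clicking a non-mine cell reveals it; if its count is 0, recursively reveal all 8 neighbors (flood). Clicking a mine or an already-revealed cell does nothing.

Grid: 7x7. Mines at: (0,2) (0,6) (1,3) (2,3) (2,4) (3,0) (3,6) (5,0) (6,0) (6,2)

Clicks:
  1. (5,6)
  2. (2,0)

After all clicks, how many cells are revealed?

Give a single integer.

Answer: 22

Derivation:
Click 1 (5,6) count=0: revealed 21 new [(3,1) (3,2) (3,3) (3,4) (3,5) (4,1) (4,2) (4,3) (4,4) (4,5) (4,6) (5,1) (5,2) (5,3) (5,4) (5,5) (5,6) (6,3) (6,4) (6,5) (6,6)] -> total=21
Click 2 (2,0) count=1: revealed 1 new [(2,0)] -> total=22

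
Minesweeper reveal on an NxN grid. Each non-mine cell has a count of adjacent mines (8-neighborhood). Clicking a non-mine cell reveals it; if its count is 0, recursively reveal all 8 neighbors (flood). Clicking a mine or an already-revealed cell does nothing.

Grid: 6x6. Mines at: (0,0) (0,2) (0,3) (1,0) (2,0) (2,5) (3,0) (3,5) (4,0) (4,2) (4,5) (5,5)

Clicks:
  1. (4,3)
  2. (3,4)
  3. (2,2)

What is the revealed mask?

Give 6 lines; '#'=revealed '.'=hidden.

Answer: ......
.####.
.####.
.####.
...#..
......

Derivation:
Click 1 (4,3) count=1: revealed 1 new [(4,3)] -> total=1
Click 2 (3,4) count=3: revealed 1 new [(3,4)] -> total=2
Click 3 (2,2) count=0: revealed 11 new [(1,1) (1,2) (1,3) (1,4) (2,1) (2,2) (2,3) (2,4) (3,1) (3,2) (3,3)] -> total=13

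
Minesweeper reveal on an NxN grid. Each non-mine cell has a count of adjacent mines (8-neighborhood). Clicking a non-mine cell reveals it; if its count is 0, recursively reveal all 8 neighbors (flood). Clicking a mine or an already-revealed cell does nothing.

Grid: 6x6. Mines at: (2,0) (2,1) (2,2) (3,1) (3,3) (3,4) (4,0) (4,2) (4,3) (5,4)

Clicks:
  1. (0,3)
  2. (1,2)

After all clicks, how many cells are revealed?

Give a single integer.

Click 1 (0,3) count=0: revealed 15 new [(0,0) (0,1) (0,2) (0,3) (0,4) (0,5) (1,0) (1,1) (1,2) (1,3) (1,4) (1,5) (2,3) (2,4) (2,5)] -> total=15
Click 2 (1,2) count=2: revealed 0 new [(none)] -> total=15

Answer: 15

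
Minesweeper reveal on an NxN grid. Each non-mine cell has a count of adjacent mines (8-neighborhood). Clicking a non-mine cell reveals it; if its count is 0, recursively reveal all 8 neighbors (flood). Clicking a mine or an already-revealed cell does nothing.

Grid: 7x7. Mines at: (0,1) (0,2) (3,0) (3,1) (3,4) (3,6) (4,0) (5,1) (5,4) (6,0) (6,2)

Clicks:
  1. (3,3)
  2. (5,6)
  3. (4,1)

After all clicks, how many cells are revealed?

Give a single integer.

Click 1 (3,3) count=1: revealed 1 new [(3,3)] -> total=1
Click 2 (5,6) count=0: revealed 6 new [(4,5) (4,6) (5,5) (5,6) (6,5) (6,6)] -> total=7
Click 3 (4,1) count=4: revealed 1 new [(4,1)] -> total=8

Answer: 8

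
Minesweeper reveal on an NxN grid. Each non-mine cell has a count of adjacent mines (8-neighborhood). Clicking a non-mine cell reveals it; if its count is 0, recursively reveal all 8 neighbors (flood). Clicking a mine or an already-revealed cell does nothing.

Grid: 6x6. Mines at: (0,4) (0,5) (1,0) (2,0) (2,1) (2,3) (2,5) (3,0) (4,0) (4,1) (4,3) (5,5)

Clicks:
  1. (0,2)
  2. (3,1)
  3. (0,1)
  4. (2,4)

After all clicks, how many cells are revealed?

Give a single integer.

Click 1 (0,2) count=0: revealed 6 new [(0,1) (0,2) (0,3) (1,1) (1,2) (1,3)] -> total=6
Click 2 (3,1) count=5: revealed 1 new [(3,1)] -> total=7
Click 3 (0,1) count=1: revealed 0 new [(none)] -> total=7
Click 4 (2,4) count=2: revealed 1 new [(2,4)] -> total=8

Answer: 8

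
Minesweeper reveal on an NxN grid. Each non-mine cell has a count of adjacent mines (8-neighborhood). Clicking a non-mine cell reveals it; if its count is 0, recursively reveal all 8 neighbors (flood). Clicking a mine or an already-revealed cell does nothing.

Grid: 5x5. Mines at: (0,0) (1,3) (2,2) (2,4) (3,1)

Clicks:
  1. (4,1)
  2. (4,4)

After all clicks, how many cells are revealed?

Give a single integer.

Click 1 (4,1) count=1: revealed 1 new [(4,1)] -> total=1
Click 2 (4,4) count=0: revealed 6 new [(3,2) (3,3) (3,4) (4,2) (4,3) (4,4)] -> total=7

Answer: 7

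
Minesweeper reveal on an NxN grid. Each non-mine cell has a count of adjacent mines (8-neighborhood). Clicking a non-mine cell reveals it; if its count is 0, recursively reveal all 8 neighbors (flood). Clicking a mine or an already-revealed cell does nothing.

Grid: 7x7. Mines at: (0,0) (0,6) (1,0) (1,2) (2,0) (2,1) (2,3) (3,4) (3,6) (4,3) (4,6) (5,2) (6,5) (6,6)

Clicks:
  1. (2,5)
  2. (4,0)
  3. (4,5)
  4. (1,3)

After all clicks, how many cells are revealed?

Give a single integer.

Click 1 (2,5) count=2: revealed 1 new [(2,5)] -> total=1
Click 2 (4,0) count=0: revealed 8 new [(3,0) (3,1) (4,0) (4,1) (5,0) (5,1) (6,0) (6,1)] -> total=9
Click 3 (4,5) count=3: revealed 1 new [(4,5)] -> total=10
Click 4 (1,3) count=2: revealed 1 new [(1,3)] -> total=11

Answer: 11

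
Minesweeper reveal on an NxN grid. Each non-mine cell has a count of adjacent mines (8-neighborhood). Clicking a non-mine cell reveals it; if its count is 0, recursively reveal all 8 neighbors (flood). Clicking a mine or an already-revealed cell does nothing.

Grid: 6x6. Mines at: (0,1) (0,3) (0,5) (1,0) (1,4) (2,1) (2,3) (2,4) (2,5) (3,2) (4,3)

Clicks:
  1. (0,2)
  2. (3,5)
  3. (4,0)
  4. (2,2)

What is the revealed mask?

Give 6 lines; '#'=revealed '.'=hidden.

Click 1 (0,2) count=2: revealed 1 new [(0,2)] -> total=1
Click 2 (3,5) count=2: revealed 1 new [(3,5)] -> total=2
Click 3 (4,0) count=0: revealed 8 new [(3,0) (3,1) (4,0) (4,1) (4,2) (5,0) (5,1) (5,2)] -> total=10
Click 4 (2,2) count=3: revealed 1 new [(2,2)] -> total=11

Answer: ..#...
......
..#...
##...#
###...
###...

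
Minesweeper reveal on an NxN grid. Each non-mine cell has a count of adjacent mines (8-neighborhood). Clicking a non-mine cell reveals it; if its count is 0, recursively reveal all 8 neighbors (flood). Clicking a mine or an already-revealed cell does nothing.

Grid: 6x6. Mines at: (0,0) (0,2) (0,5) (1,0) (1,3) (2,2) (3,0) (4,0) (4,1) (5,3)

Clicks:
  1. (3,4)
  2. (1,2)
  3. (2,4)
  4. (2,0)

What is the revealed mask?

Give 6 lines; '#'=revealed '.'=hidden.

Answer: ......
..#.##
#..###
...###
...###
....##

Derivation:
Click 1 (3,4) count=0: revealed 13 new [(1,4) (1,5) (2,3) (2,4) (2,5) (3,3) (3,4) (3,5) (4,3) (4,4) (4,5) (5,4) (5,5)] -> total=13
Click 2 (1,2) count=3: revealed 1 new [(1,2)] -> total=14
Click 3 (2,4) count=1: revealed 0 new [(none)] -> total=14
Click 4 (2,0) count=2: revealed 1 new [(2,0)] -> total=15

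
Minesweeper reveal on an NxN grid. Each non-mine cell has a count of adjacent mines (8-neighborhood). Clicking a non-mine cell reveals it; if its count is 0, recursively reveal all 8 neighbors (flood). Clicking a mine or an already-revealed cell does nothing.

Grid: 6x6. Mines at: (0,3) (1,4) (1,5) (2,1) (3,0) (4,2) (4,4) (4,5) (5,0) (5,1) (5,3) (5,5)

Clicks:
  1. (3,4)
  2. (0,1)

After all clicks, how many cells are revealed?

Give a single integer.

Click 1 (3,4) count=2: revealed 1 new [(3,4)] -> total=1
Click 2 (0,1) count=0: revealed 6 new [(0,0) (0,1) (0,2) (1,0) (1,1) (1,2)] -> total=7

Answer: 7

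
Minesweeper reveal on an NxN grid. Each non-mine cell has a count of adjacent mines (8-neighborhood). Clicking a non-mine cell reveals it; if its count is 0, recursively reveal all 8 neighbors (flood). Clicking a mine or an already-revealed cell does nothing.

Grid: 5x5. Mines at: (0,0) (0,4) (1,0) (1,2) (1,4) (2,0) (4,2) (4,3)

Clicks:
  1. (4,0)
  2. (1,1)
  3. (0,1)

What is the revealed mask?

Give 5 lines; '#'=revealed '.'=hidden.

Click 1 (4,0) count=0: revealed 4 new [(3,0) (3,1) (4,0) (4,1)] -> total=4
Click 2 (1,1) count=4: revealed 1 new [(1,1)] -> total=5
Click 3 (0,1) count=3: revealed 1 new [(0,1)] -> total=6

Answer: .#...
.#...
.....
##...
##...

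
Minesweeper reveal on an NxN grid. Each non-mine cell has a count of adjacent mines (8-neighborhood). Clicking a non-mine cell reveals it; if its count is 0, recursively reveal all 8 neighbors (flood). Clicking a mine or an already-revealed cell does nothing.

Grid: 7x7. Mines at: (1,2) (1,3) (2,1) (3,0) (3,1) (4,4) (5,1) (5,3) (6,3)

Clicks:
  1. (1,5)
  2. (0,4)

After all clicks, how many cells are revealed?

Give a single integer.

Click 1 (1,5) count=0: revealed 20 new [(0,4) (0,5) (0,6) (1,4) (1,5) (1,6) (2,4) (2,5) (2,6) (3,4) (3,5) (3,6) (4,5) (4,6) (5,4) (5,5) (5,6) (6,4) (6,5) (6,6)] -> total=20
Click 2 (0,4) count=1: revealed 0 new [(none)] -> total=20

Answer: 20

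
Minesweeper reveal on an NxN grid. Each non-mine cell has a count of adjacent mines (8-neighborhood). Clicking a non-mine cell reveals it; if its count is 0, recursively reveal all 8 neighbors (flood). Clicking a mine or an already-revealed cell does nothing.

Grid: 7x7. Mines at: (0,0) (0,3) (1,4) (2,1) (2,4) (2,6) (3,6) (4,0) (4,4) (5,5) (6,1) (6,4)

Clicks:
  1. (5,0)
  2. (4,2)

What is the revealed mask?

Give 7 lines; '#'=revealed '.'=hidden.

Click 1 (5,0) count=2: revealed 1 new [(5,0)] -> total=1
Click 2 (4,2) count=0: revealed 9 new [(3,1) (3,2) (3,3) (4,1) (4,2) (4,3) (5,1) (5,2) (5,3)] -> total=10

Answer: .......
.......
.......
.###...
.###...
####...
.......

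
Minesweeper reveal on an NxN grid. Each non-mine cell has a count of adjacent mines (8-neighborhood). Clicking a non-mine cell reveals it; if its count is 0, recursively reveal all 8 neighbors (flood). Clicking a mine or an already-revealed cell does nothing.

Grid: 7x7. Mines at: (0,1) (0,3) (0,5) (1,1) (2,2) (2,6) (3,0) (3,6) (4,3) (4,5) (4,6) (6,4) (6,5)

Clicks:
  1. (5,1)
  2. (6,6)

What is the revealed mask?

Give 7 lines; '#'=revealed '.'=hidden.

Click 1 (5,1) count=0: revealed 11 new [(4,0) (4,1) (4,2) (5,0) (5,1) (5,2) (5,3) (6,0) (6,1) (6,2) (6,3)] -> total=11
Click 2 (6,6) count=1: revealed 1 new [(6,6)] -> total=12

Answer: .......
.......
.......
.......
###....
####...
####..#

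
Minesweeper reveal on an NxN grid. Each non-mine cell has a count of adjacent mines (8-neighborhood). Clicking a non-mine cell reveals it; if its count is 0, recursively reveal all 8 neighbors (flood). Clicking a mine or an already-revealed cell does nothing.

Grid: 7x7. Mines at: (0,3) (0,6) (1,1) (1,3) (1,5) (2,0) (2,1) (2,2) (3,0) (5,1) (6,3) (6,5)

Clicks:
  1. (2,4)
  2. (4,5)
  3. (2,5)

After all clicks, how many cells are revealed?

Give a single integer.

Answer: 19

Derivation:
Click 1 (2,4) count=2: revealed 1 new [(2,4)] -> total=1
Click 2 (4,5) count=0: revealed 18 new [(2,3) (2,5) (2,6) (3,2) (3,3) (3,4) (3,5) (3,6) (4,2) (4,3) (4,4) (4,5) (4,6) (5,2) (5,3) (5,4) (5,5) (5,6)] -> total=19
Click 3 (2,5) count=1: revealed 0 new [(none)] -> total=19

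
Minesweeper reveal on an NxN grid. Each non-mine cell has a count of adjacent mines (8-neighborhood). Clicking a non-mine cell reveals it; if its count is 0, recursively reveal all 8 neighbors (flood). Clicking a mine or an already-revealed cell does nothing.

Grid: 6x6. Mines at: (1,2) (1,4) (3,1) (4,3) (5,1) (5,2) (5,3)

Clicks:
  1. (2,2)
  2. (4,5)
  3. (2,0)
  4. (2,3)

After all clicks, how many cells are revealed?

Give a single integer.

Answer: 11

Derivation:
Click 1 (2,2) count=2: revealed 1 new [(2,2)] -> total=1
Click 2 (4,5) count=0: revealed 8 new [(2,4) (2,5) (3,4) (3,5) (4,4) (4,5) (5,4) (5,5)] -> total=9
Click 3 (2,0) count=1: revealed 1 new [(2,0)] -> total=10
Click 4 (2,3) count=2: revealed 1 new [(2,3)] -> total=11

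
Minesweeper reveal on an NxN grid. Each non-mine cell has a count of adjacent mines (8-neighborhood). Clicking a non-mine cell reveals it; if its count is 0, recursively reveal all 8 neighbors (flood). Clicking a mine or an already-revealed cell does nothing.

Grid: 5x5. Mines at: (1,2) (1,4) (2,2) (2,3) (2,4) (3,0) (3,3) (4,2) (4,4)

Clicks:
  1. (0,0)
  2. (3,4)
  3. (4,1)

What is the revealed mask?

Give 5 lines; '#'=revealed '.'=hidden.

Click 1 (0,0) count=0: revealed 6 new [(0,0) (0,1) (1,0) (1,1) (2,0) (2,1)] -> total=6
Click 2 (3,4) count=4: revealed 1 new [(3,4)] -> total=7
Click 3 (4,1) count=2: revealed 1 new [(4,1)] -> total=8

Answer: ##...
##...
##...
....#
.#...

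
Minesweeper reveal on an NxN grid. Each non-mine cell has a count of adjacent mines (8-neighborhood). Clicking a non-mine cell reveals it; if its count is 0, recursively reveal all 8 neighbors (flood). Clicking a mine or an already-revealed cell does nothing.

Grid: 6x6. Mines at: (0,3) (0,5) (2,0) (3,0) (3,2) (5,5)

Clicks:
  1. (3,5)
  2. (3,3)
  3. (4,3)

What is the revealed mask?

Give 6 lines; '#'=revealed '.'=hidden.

Click 1 (3,5) count=0: revealed 12 new [(1,3) (1,4) (1,5) (2,3) (2,4) (2,5) (3,3) (3,4) (3,5) (4,3) (4,4) (4,5)] -> total=12
Click 2 (3,3) count=1: revealed 0 new [(none)] -> total=12
Click 3 (4,3) count=1: revealed 0 new [(none)] -> total=12

Answer: ......
...###
...###
...###
...###
......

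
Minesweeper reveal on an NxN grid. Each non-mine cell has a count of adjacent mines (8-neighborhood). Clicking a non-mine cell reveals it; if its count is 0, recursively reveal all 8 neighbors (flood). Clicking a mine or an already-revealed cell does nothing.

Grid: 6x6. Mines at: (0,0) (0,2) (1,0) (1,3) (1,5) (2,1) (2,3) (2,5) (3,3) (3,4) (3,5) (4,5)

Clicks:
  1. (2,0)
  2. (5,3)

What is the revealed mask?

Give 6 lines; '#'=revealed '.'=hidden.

Click 1 (2,0) count=2: revealed 1 new [(2,0)] -> total=1
Click 2 (5,3) count=0: revealed 13 new [(3,0) (3,1) (3,2) (4,0) (4,1) (4,2) (4,3) (4,4) (5,0) (5,1) (5,2) (5,3) (5,4)] -> total=14

Answer: ......
......
#.....
###...
#####.
#####.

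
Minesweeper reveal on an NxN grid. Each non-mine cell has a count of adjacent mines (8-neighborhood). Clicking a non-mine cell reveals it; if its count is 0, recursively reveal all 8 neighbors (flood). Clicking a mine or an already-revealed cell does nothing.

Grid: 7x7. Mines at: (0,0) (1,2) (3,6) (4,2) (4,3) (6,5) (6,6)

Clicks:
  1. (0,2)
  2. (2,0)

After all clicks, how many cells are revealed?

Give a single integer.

Click 1 (0,2) count=1: revealed 1 new [(0,2)] -> total=1
Click 2 (2,0) count=0: revealed 18 new [(1,0) (1,1) (2,0) (2,1) (3,0) (3,1) (4,0) (4,1) (5,0) (5,1) (5,2) (5,3) (5,4) (6,0) (6,1) (6,2) (6,3) (6,4)] -> total=19

Answer: 19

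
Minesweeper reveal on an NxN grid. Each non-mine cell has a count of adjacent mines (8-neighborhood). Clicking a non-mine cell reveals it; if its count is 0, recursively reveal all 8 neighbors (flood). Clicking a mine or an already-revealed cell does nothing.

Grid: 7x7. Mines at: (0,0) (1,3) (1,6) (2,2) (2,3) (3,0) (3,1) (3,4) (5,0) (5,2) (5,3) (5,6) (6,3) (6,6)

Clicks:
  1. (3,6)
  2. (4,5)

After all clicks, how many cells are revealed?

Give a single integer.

Answer: 6

Derivation:
Click 1 (3,6) count=0: revealed 6 new [(2,5) (2,6) (3,5) (3,6) (4,5) (4,6)] -> total=6
Click 2 (4,5) count=2: revealed 0 new [(none)] -> total=6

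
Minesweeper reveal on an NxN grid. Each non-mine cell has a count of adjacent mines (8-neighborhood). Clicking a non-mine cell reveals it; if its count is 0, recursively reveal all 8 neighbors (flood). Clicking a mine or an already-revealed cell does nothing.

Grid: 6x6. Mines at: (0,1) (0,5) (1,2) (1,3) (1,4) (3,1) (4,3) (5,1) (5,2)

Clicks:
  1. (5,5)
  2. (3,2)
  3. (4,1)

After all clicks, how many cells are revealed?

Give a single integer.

Answer: 10

Derivation:
Click 1 (5,5) count=0: revealed 8 new [(2,4) (2,5) (3,4) (3,5) (4,4) (4,5) (5,4) (5,5)] -> total=8
Click 2 (3,2) count=2: revealed 1 new [(3,2)] -> total=9
Click 3 (4,1) count=3: revealed 1 new [(4,1)] -> total=10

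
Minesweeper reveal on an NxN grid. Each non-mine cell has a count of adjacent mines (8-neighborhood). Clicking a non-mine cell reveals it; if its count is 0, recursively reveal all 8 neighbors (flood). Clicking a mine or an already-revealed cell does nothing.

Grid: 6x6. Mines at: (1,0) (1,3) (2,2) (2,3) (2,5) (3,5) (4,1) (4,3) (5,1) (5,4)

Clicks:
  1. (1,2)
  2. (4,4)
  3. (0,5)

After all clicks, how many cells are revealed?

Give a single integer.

Answer: 6

Derivation:
Click 1 (1,2) count=3: revealed 1 new [(1,2)] -> total=1
Click 2 (4,4) count=3: revealed 1 new [(4,4)] -> total=2
Click 3 (0,5) count=0: revealed 4 new [(0,4) (0,5) (1,4) (1,5)] -> total=6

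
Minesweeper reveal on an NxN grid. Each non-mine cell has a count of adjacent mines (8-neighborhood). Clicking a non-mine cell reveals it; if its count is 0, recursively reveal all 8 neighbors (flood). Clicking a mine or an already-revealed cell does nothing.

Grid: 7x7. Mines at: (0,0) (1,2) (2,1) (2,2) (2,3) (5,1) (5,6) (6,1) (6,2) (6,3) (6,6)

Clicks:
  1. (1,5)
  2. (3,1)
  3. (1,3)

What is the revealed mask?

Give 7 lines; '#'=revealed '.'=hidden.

Click 1 (1,5) count=0: revealed 25 new [(0,3) (0,4) (0,5) (0,6) (1,3) (1,4) (1,5) (1,6) (2,4) (2,5) (2,6) (3,2) (3,3) (3,4) (3,5) (3,6) (4,2) (4,3) (4,4) (4,5) (4,6) (5,2) (5,3) (5,4) (5,5)] -> total=25
Click 2 (3,1) count=2: revealed 1 new [(3,1)] -> total=26
Click 3 (1,3) count=3: revealed 0 new [(none)] -> total=26

Answer: ...####
...####
....###
.######
..#####
..####.
.......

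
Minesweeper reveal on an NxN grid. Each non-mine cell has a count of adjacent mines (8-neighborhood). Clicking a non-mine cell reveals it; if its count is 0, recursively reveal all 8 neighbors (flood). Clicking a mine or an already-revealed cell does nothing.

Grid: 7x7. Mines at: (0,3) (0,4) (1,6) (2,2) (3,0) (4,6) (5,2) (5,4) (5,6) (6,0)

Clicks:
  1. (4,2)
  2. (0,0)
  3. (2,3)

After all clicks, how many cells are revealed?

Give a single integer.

Answer: 10

Derivation:
Click 1 (4,2) count=1: revealed 1 new [(4,2)] -> total=1
Click 2 (0,0) count=0: revealed 8 new [(0,0) (0,1) (0,2) (1,0) (1,1) (1,2) (2,0) (2,1)] -> total=9
Click 3 (2,3) count=1: revealed 1 new [(2,3)] -> total=10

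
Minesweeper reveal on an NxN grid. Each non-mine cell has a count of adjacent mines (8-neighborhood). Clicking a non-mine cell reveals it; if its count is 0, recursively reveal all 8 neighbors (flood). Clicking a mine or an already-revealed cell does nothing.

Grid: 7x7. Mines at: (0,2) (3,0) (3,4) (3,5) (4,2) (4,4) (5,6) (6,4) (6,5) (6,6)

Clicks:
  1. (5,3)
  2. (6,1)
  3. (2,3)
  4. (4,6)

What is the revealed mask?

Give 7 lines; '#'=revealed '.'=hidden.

Click 1 (5,3) count=3: revealed 1 new [(5,3)] -> total=1
Click 2 (6,1) count=0: revealed 9 new [(4,0) (4,1) (5,0) (5,1) (5,2) (6,0) (6,1) (6,2) (6,3)] -> total=10
Click 3 (2,3) count=1: revealed 1 new [(2,3)] -> total=11
Click 4 (4,6) count=2: revealed 1 new [(4,6)] -> total=12

Answer: .......
.......
...#...
.......
##....#
####...
####...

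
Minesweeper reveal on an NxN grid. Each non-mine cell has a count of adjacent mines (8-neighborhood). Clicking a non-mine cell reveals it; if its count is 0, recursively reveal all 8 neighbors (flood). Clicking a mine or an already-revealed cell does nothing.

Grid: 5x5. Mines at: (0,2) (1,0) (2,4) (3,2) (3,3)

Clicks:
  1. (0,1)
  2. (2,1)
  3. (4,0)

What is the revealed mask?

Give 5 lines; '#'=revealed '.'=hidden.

Click 1 (0,1) count=2: revealed 1 new [(0,1)] -> total=1
Click 2 (2,1) count=2: revealed 1 new [(2,1)] -> total=2
Click 3 (4,0) count=0: revealed 5 new [(2,0) (3,0) (3,1) (4,0) (4,1)] -> total=7

Answer: .#...
.....
##...
##...
##...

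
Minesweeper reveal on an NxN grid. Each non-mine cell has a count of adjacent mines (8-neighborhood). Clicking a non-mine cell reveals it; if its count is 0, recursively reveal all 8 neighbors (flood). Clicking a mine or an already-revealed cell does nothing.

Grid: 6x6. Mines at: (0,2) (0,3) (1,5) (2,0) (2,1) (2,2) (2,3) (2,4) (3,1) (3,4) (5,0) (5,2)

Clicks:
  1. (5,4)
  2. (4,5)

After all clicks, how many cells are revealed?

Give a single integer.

Click 1 (5,4) count=0: revealed 6 new [(4,3) (4,4) (4,5) (5,3) (5,4) (5,5)] -> total=6
Click 2 (4,5) count=1: revealed 0 new [(none)] -> total=6

Answer: 6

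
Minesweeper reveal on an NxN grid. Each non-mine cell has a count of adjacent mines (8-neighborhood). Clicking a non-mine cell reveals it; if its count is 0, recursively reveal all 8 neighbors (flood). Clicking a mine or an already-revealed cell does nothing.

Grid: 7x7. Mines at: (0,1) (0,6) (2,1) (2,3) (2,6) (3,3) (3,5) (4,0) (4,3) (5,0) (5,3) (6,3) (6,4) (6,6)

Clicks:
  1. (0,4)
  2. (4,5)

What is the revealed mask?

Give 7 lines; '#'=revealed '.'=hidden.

Click 1 (0,4) count=0: revealed 8 new [(0,2) (0,3) (0,4) (0,5) (1,2) (1,3) (1,4) (1,5)] -> total=8
Click 2 (4,5) count=1: revealed 1 new [(4,5)] -> total=9

Answer: ..####.
..####.
.......
.......
.....#.
.......
.......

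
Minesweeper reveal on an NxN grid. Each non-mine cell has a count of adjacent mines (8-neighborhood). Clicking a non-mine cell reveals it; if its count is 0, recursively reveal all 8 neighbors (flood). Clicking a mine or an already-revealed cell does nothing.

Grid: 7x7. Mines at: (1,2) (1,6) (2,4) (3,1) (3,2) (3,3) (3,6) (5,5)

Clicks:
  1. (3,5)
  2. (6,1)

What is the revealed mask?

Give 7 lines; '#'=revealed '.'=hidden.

Click 1 (3,5) count=2: revealed 1 new [(3,5)] -> total=1
Click 2 (6,1) count=0: revealed 15 new [(4,0) (4,1) (4,2) (4,3) (4,4) (5,0) (5,1) (5,2) (5,3) (5,4) (6,0) (6,1) (6,2) (6,3) (6,4)] -> total=16

Answer: .......
.......
.......
.....#.
#####..
#####..
#####..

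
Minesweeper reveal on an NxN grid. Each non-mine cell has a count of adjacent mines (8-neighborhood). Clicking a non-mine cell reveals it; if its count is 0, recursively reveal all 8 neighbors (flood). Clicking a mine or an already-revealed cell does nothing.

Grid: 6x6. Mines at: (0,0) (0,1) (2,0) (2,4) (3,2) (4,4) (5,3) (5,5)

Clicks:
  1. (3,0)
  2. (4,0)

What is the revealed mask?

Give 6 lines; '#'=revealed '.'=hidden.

Click 1 (3,0) count=1: revealed 1 new [(3,0)] -> total=1
Click 2 (4,0) count=0: revealed 7 new [(3,1) (4,0) (4,1) (4,2) (5,0) (5,1) (5,2)] -> total=8

Answer: ......
......
......
##....
###...
###...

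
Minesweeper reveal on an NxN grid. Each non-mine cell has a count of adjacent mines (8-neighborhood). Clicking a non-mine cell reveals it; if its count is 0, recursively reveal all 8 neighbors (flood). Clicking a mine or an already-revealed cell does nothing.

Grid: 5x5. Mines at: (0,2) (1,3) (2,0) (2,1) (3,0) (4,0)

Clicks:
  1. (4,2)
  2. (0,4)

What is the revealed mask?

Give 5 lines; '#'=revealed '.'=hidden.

Answer: ....#
.....
..###
.####
.####

Derivation:
Click 1 (4,2) count=0: revealed 11 new [(2,2) (2,3) (2,4) (3,1) (3,2) (3,3) (3,4) (4,1) (4,2) (4,3) (4,4)] -> total=11
Click 2 (0,4) count=1: revealed 1 new [(0,4)] -> total=12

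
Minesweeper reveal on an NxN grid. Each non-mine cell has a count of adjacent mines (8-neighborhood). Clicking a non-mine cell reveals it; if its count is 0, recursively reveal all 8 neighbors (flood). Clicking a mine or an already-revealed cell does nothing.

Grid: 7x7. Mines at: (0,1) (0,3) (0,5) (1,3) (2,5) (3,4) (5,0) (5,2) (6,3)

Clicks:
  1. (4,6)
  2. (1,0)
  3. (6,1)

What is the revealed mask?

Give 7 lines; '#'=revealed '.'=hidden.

Click 1 (4,6) count=0: revealed 11 new [(3,5) (3,6) (4,4) (4,5) (4,6) (5,4) (5,5) (5,6) (6,4) (6,5) (6,6)] -> total=11
Click 2 (1,0) count=1: revealed 1 new [(1,0)] -> total=12
Click 3 (6,1) count=2: revealed 1 new [(6,1)] -> total=13

Answer: .......
#......
.......
.....##
....###
....###
.#..###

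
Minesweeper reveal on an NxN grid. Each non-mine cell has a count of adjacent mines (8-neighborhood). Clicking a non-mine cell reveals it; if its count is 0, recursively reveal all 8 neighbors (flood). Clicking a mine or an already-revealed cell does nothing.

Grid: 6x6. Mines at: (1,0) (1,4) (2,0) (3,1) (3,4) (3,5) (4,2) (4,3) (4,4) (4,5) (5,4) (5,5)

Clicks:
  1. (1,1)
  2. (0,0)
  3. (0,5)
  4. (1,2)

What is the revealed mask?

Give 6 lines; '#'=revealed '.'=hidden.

Click 1 (1,1) count=2: revealed 1 new [(1,1)] -> total=1
Click 2 (0,0) count=1: revealed 1 new [(0,0)] -> total=2
Click 3 (0,5) count=1: revealed 1 new [(0,5)] -> total=3
Click 4 (1,2) count=0: revealed 8 new [(0,1) (0,2) (0,3) (1,2) (1,3) (2,1) (2,2) (2,3)] -> total=11

Answer: ####.#
.###..
.###..
......
......
......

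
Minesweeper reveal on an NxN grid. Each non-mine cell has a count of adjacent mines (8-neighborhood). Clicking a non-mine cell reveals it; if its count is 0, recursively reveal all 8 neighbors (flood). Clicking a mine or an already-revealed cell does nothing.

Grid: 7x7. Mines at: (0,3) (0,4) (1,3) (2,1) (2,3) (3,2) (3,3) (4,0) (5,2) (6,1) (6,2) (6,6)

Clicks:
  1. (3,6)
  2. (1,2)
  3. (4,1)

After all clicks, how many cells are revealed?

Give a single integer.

Click 1 (3,6) count=0: revealed 22 new [(0,5) (0,6) (1,4) (1,5) (1,6) (2,4) (2,5) (2,6) (3,4) (3,5) (3,6) (4,3) (4,4) (4,5) (4,6) (5,3) (5,4) (5,5) (5,6) (6,3) (6,4) (6,5)] -> total=22
Click 2 (1,2) count=4: revealed 1 new [(1,2)] -> total=23
Click 3 (4,1) count=3: revealed 1 new [(4,1)] -> total=24

Answer: 24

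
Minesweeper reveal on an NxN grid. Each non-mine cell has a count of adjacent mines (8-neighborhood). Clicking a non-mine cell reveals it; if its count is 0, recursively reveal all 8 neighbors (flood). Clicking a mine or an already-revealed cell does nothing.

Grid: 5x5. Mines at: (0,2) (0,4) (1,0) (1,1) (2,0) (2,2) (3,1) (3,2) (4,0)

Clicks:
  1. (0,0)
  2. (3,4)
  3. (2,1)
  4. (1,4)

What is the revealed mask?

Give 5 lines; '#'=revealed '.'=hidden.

Click 1 (0,0) count=2: revealed 1 new [(0,0)] -> total=1
Click 2 (3,4) count=0: revealed 8 new [(1,3) (1,4) (2,3) (2,4) (3,3) (3,4) (4,3) (4,4)] -> total=9
Click 3 (2,1) count=6: revealed 1 new [(2,1)] -> total=10
Click 4 (1,4) count=1: revealed 0 new [(none)] -> total=10

Answer: #....
...##
.#.##
...##
...##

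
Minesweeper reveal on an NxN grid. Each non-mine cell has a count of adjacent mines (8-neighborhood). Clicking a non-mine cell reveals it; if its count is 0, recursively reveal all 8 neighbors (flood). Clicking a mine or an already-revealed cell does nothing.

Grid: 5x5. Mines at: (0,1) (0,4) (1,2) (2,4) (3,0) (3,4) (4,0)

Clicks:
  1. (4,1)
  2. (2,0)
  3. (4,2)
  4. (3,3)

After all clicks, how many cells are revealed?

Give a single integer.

Answer: 10

Derivation:
Click 1 (4,1) count=2: revealed 1 new [(4,1)] -> total=1
Click 2 (2,0) count=1: revealed 1 new [(2,0)] -> total=2
Click 3 (4,2) count=0: revealed 8 new [(2,1) (2,2) (2,3) (3,1) (3,2) (3,3) (4,2) (4,3)] -> total=10
Click 4 (3,3) count=2: revealed 0 new [(none)] -> total=10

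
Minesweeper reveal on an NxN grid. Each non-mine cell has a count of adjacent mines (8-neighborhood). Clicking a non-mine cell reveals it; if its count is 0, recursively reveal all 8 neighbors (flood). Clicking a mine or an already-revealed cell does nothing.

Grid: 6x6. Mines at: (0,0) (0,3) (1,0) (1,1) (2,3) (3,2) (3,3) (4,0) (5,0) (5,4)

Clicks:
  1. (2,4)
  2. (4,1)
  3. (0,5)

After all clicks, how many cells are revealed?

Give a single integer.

Click 1 (2,4) count=2: revealed 1 new [(2,4)] -> total=1
Click 2 (4,1) count=3: revealed 1 new [(4,1)] -> total=2
Click 3 (0,5) count=0: revealed 9 new [(0,4) (0,5) (1,4) (1,5) (2,5) (3,4) (3,5) (4,4) (4,5)] -> total=11

Answer: 11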